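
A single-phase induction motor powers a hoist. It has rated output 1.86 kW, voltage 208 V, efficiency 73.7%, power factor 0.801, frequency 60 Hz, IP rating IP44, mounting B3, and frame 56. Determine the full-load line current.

15.1 A

P_out = 1.86 kW = 1860 W
P_in = P_out / η = 1860 / 0.737 = 2524 W
I = P_in / (V·cosφ) = 2524 / (208 × 0.801) = 15.1 A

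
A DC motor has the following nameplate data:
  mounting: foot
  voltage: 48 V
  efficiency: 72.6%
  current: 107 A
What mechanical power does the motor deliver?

3.73 kW

P_in = V·I = 48 × 107 = 5136 W
P_out = η·P_in = 0.726 × 5136 = 3729 W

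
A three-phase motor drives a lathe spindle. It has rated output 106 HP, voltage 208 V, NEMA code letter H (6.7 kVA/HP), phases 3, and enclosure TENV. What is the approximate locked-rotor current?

1970 A

S_LR = 6.7 × 106 = 710.2 kVA
I_LR = S_LR/(√3·V_L) = 710200/(1.732×208) = 1970 A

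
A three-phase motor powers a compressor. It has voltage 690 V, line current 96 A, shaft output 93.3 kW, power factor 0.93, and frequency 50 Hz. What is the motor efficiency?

87.4 %

P_out = 93.3 kW = 93300 W
P_in = √3·V_L·I_L·cosφ = 1.732 × 690 × 96 × 0.93 = 106697 W
η = P_out / P_in = 93300 / 106697 = 0.874 = 87.4%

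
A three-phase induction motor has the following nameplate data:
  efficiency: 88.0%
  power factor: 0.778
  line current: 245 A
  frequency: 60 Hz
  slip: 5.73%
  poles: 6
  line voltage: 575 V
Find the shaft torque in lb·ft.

1040 lb·ft

P_in = √3·V·I·cosφ = 1.732 × 575 × 245 × 0.778 = 189828 W
P_out = η·P_in = 0.88 × 189828 = 167049 W
n_s = 120×60/6 = 1200 rpm; n = 1200×(1−0.0573) = 1131 rpm
ω = 2π×1131/60 = 118.4 rad/s
τ = P_out/ω = 167049/118.4 = 1411 N·m
In lb·ft: 1411/1.356 = 1040 lb·ft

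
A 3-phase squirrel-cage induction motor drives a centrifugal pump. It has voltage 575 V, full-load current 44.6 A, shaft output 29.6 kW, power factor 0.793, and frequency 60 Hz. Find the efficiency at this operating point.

84.0 %

P_out = 29.6 kW = 29600 W
P_in = √3·V_L·I_L·cosφ = 1.732 × 575 × 44.6 × 0.793 = 35223 W
η = P_out / P_in = 29600 / 35223 = 0.840 = 84.0%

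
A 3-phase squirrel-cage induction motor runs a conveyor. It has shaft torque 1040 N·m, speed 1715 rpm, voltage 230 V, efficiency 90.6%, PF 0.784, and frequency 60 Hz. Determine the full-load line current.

ω = 2π×1715/60 = 179.6 rad/s; P_out = τω = 1040 × 179.6 = 186784 W
P_in = P_out / η = 186784 / 0.906 = 206163 W
I_L = P_in / (√3·V_L·cosφ) = 206163 / (1.732 × 230 × 0.784) = 660 A

660 A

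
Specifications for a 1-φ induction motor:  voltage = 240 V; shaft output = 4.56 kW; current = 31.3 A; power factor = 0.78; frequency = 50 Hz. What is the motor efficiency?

77.8 %

P_out = 4.56 kW = 4560 W
P_in = V·I·cosφ = 240 × 31.3 × 0.78 = 5859 W
η = P_out / P_in = 4560 / 5859 = 0.778 = 77.8%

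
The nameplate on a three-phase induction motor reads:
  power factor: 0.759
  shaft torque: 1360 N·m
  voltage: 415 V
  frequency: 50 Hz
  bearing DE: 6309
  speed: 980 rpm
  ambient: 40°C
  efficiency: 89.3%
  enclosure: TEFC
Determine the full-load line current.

ω = 2π×980/60 = 102.6 rad/s; P_out = τω = 1360 × 102.6 = 139536 W
P_in = P_out / η = 139536 / 0.893 = 156255 W
I_L = P_in / (√3·V_L·cosφ) = 156255 / (1.732 × 415 × 0.759) = 286 A

286 A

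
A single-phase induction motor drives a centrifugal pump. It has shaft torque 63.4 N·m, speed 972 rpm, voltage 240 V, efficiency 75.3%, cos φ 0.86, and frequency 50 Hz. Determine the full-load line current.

ω = 2π×972/60 = 101.8 rad/s; P_out = τω = 63.4 × 101.8 = 6454 W
P_in = P_out / η = 6454 / 0.753 = 8571 W
I = P_in / (V·cosφ) = 8571 / (240 × 0.86) = 41.5 A

41.5 A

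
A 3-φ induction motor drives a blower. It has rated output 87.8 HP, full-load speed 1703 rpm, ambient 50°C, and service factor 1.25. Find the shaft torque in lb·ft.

P_out = 87.8 × 746 = 65499 W
ω = 2π × 1703/60 = 178.3 rad/s
τ = P_out/ω = 65499/178.3 = 367.4 N·m
In lb·ft: 367.4/1.356 = 271 lb·ft

271 lb·ft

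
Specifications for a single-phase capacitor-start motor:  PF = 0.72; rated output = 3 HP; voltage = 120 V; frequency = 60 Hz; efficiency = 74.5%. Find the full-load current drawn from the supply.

P_out = 3 × 746 = 2238 W
P_in = P_out / η = 2238 / 0.745 = 3004 W
I = P_in / (V·cosφ) = 3004 / (120 × 0.72) = 34.8 A

34.8 A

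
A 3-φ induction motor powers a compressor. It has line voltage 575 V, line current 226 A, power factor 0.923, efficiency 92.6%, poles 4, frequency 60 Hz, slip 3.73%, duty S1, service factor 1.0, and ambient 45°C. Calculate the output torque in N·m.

P_in = √3·V·I·cosφ = 1.732 × 575 × 226 × 0.923 = 207743 W
P_out = η·P_in = 0.926 × 207743 = 192370 W
n_s = 120×60/4 = 1800 rpm; n = 1800×(1−0.0373) = 1733 rpm
ω = 2π×1733/60 = 181.5 rad/s
τ = P_out/ω = 192370/181.5 = 1060 N·m

1060 N·m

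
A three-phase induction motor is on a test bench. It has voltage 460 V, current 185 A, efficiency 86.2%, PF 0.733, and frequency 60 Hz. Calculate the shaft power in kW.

P_in = √3·V·I·cosφ = 1.732 × 460 × 185 × 0.733 = 108039 W
P_out = η·P_in = 0.862 × 108039 = 93130 W

93.1 kW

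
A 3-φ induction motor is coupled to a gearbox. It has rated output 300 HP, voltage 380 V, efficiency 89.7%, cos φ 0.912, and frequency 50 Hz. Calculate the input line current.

416 A

P_out = 300 × 746 = 223800 W
P_in = P_out / η = 223800 / 0.897 = 249498 W
I_L = P_in / (√3·V_L·cosφ) = 249498 / (1.732 × 380 × 0.912) = 416 A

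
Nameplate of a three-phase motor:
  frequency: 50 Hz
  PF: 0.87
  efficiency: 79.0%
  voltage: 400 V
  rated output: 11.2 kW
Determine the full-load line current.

P_out = 11.2 kW = 11200 W
P_in = P_out / η = 11200 / 0.790 = 14177 W
I_L = P_in / (√3·V_L·cosφ) = 14177 / (1.732 × 400 × 0.87) = 23.5 A

23.5 A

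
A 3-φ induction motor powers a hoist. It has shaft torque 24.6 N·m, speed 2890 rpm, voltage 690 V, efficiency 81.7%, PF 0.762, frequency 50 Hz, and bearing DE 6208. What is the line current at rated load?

ω = 2π×2890/60 = 302.6 rad/s; P_out = τω = 24.6 × 302.6 = 7444 W
P_in = P_out / η = 7444 / 0.817 = 9111 W
I_L = P_in / (√3·V_L·cosφ) = 9111 / (1.732 × 690 × 0.762) = 10 A

10 A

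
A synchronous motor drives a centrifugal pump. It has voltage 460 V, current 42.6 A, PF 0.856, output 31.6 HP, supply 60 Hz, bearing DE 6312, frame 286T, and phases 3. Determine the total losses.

P_in = √3·V·I·cosφ = 1.732×460×42.6×0.856 = 29053 W
P_out = 31.6×746 = 23574 W
Losses = P_in − P_out = 29053 − 23574 = 5479 W

5.48 kW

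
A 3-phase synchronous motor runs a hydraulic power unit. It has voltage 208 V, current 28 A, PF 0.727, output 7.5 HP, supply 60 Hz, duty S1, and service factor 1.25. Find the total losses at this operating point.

1740 W

P_in = √3·V·I·cosφ = 1.732×208×28×0.727 = 7333 W
P_out = 7.5×746 = 5595 W
Losses = P_in − P_out = 7333 − 5595 = 1738 W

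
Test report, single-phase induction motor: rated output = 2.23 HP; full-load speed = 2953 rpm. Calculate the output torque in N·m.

P_out = 2.23 × 746 = 1664 W
ω = 2π × 2953/60 = 309.2 rad/s
τ = P_out/ω = 1664/309.2 = 5.38 N·m

5.38 N·m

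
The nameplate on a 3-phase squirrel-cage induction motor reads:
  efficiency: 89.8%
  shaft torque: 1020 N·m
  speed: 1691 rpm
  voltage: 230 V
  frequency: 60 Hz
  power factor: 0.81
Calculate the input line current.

623 A

ω = 2π×1691/60 = 177.1 rad/s; P_out = τω = 1020 × 177.1 = 180642 W
P_in = P_out / η = 180642 / 0.898 = 201160 W
I_L = P_in / (√3·V_L·cosφ) = 201160 / (1.732 × 230 × 0.81) = 623 A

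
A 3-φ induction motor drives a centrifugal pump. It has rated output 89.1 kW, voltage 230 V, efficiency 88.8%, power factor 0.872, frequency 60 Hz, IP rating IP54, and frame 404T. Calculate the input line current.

P_out = 89.1 kW = 89100 W
P_in = P_out / η = 89100 / 0.888 = 100338 W
I_L = P_in / (√3·V_L·cosφ) = 100338 / (1.732 × 230 × 0.872) = 289 A

289 A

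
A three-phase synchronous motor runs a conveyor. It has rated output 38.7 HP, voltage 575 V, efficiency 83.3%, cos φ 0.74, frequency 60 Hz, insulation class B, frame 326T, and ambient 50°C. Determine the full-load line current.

P_out = 38.7 × 746 = 28870 W
P_in = P_out / η = 28870 / 0.833 = 34658 W
I_L = P_in / (√3·V_L·cosφ) = 34658 / (1.732 × 575 × 0.74) = 47 A

47 A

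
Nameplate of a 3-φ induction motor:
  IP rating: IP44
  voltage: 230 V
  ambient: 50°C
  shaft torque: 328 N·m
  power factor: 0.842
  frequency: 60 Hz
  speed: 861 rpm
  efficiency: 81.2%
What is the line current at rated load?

ω = 2π×861/60 = 90.16 rad/s; P_out = τω = 328 × 90.16 = 29572 W
P_in = P_out / η = 29572 / 0.812 = 36419 W
I_L = P_in / (√3·V_L·cosφ) = 36419 / (1.732 × 230 × 0.842) = 109 A

109 A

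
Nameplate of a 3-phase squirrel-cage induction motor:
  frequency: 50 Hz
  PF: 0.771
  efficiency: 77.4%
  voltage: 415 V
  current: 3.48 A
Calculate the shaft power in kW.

P_in = √3·V·I·cosφ = 1.732 × 415 × 3.48 × 0.771 = 1929 W
P_out = η·P_in = 0.774 × 1929 = 1493 W

1.49 kW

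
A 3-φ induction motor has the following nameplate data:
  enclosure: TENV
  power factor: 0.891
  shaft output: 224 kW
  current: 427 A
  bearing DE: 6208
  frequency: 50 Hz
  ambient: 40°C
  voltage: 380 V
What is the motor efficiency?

P_out = 224 kW = 224000 W
P_in = √3·V_L·I_L·cosφ = 1.732 × 380 × 427 × 0.891 = 250402 W
η = P_out / P_in = 224000 / 250402 = 0.895 = 89.5%

89.5 %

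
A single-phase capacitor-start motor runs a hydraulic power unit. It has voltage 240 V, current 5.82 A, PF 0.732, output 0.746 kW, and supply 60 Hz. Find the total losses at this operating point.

276 W

P_in = V·I·cosφ = 240×5.82×0.732 = 1022 W
P_out = 746 W
Losses = P_in − P_out = 1022 − 746 = 276 W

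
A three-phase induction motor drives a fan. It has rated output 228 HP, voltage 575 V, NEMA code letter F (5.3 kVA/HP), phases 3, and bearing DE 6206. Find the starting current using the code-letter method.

1210 A

S_LR = 5.3 × 228 = 1208.4 kVA
I_LR = S_LR/(√3·V_L) = 1208400/(1.732×575) = 1210 A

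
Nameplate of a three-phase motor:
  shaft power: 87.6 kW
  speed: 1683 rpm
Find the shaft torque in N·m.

ω = 2π × 1683/60 = 176.2 rad/s
τ = P/ω = 87600/176.2 = 497 N·m

497 N·m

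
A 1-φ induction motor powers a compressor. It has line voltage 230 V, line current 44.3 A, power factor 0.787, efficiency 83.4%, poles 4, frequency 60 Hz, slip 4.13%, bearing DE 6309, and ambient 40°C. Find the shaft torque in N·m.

37 N·m

P_in = V·I·cosφ = 230 × 44.3 × 0.787 = 8019 W
P_out = η·P_in = 0.834 × 8019 = 6688 W
n_s = 120×60/4 = 1800 rpm; n = 1800×(1−0.0413) = 1726 rpm
ω = 2π×1726/60 = 180.7 rad/s
τ = P_out/ω = 6688/180.7 = 37 N·m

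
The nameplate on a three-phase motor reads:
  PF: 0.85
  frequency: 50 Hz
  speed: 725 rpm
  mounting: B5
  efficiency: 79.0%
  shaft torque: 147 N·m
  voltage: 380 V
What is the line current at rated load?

25.3 A

ω = 2π×725/60 = 75.92 rad/s; P_out = τω = 147 × 75.92 = 11160 W
P_in = P_out / η = 11160 / 0.790 = 14127 W
I_L = P_in / (√3·V_L·cosφ) = 14127 / (1.732 × 380 × 0.85) = 25.3 A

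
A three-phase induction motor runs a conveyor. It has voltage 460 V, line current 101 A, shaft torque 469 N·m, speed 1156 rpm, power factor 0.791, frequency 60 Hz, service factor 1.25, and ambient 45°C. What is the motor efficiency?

ω = 2π × 1156/60 = 121.1 rad/s; P_out = τω = 469 × 121.1 = 56796 W
P_in = √3·V_L·I_L·cosφ = 1.732 × 460 × 101 × 0.791 = 63651 W
η = P_out / P_in = 56796 / 63651 = 0.892 = 89.2%

89.2 %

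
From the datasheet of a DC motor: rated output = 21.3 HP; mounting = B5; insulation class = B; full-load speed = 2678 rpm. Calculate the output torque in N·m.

P_out = 21.3 × 746 = 15890 W
ω = 2π × 2678/60 = 280.4 rad/s
τ = P_out/ω = 15890/280.4 = 56.7 N·m

56.7 N·m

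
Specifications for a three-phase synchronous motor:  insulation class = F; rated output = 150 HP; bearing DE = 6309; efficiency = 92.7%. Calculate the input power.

121 kW

P_out = 150 × 746 = 111900 W
P_in = P_out/η = 111900/0.927 = 120712 W = 121 kW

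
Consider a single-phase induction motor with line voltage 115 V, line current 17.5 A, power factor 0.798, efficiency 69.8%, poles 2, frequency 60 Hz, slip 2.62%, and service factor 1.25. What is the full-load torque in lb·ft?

P_in = V·I·cosφ = 115 × 17.5 × 0.798 = 1606 W
P_out = η·P_in = 0.698 × 1606 = 1121 W
n_s = 120×60/2 = 3600 rpm; n = 3600×(1−0.0262) = 3506 rpm
ω = 2π×3506/60 = 367.1 rad/s
τ = P_out/ω = 1121/367.1 = 3.054 N·m
In lb·ft: 3.054/1.356 = 2.25 lb·ft

2.25 lb·ft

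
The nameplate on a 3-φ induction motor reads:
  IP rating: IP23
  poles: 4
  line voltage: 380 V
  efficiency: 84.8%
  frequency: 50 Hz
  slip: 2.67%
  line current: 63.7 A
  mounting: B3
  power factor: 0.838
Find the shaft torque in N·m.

P_in = √3·V·I·cosφ = 1.732 × 380 × 63.7 × 0.838 = 35133 W
P_out = η·P_in = 0.848 × 35133 = 29793 W
n_s = 120×50/4 = 1500 rpm; n = 1500×(1−0.0267) = 1460 rpm
ω = 2π×1460/60 = 152.9 rad/s
τ = P_out/ω = 29793/152.9 = 195 N·m

195 N·m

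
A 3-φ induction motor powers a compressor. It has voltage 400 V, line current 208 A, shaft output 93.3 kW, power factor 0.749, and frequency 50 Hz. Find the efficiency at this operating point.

P_out = 93.3 kW = 93300 W
P_in = √3·V_L·I_L·cosφ = 1.732 × 400 × 208 × 0.749 = 107933 W
η = P_out / P_in = 93300 / 107933 = 0.864 = 86.4%

86.4 %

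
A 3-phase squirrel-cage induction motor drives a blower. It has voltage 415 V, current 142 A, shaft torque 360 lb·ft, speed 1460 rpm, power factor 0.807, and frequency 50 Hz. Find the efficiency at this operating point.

τ = 360 lb·ft × 1.356 = 488.2 N·m
ω = 2π × 1460/60 = 152.9 rad/s; P_out = τω = 488.2 × 152.9 = 74646 W
P_in = √3·V_L·I_L·cosφ = 1.732 × 415 × 142 × 0.807 = 82368 W
η = P_out / P_in = 74646 / 82368 = 0.906 = 90.6%

90.6 %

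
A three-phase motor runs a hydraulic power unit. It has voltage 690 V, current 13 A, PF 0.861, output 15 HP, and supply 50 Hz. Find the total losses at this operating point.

2190 W

P_in = √3·V·I·cosφ = 1.732×690×13×0.861 = 13377 W
P_out = 15×746 = 11190 W
Losses = P_in − P_out = 13377 − 11190 = 2187 W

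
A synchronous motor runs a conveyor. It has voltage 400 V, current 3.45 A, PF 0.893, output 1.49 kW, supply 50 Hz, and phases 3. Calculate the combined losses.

644 W

P_in = √3·V·I·cosφ = 1.732×400×3.45×0.893 = 2134 W
P_out = 1490 W
Losses = P_in − P_out = 2134 − 1490 = 644 W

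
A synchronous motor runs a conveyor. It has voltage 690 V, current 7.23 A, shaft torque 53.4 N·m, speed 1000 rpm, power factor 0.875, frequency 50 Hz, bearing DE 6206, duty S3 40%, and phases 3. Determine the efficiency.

74.0 %

ω = 2π × 1000/60 = 104.7 rad/s; P_out = τω = 53.4 × 104.7 = 5591 W
P_in = √3·V_L·I_L·cosφ = 1.732 × 690 × 7.23 × 0.875 = 7560 W
η = P_out / P_in = 5591 / 7560 = 0.740 = 74.0%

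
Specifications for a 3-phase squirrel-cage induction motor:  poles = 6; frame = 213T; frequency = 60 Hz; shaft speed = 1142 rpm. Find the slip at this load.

4.83 %

n_s = 120f/p = 120×60/6 = 1200 rpm
s = (n_s − n)/n_s = (1200 − 1142)/1200 = 0.0483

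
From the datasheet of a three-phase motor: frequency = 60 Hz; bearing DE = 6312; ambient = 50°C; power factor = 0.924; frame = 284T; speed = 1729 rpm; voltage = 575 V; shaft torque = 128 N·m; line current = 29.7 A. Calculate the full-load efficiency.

84.8 %

ω = 2π × 1729/60 = 181.1 rad/s; P_out = τω = 128 × 181.1 = 23181 W
P_in = √3·V_L·I_L·cosφ = 1.732 × 575 × 29.7 × 0.924 = 27330 W
η = P_out / P_in = 23181 / 27330 = 0.848 = 84.8%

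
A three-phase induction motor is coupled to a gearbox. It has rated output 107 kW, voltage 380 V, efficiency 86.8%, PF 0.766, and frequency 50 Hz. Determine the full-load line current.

245 A

P_out = 107 kW = 107000 W
P_in = P_out / η = 107000 / 0.868 = 123272 W
I_L = P_in / (√3·V_L·cosφ) = 123272 / (1.732 × 380 × 0.766) = 245 A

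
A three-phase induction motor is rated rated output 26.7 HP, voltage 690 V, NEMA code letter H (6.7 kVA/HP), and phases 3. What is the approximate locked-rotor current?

S_LR = 6.7 × 26.7 = 178.89 kVA
I_LR = S_LR/(√3·V_L) = 178890/(1.732×690) = 150 A

150 A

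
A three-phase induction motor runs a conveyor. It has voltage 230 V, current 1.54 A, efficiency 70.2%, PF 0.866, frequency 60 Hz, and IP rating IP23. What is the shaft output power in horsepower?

P_in = √3·V·I·cosφ = 1.732 × 230 × 1.54 × 0.866 = 531 W
P_out = η·P_in = 0.702 × 531 = 373 W
= 373/746 = 0.5 HP

0.5 HP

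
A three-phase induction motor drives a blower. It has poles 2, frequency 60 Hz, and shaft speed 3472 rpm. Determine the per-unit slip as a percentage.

3.6 %

n_s = 120f/p = 120×60/2 = 3600 rpm
s = (n_s − n)/n_s = (3600 − 3472)/3600 = 0.0356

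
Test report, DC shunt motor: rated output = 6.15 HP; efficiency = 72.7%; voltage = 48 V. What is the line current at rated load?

131 A

P_out = 6.15 × 746 = 4588 W
P_in = P_out / η = 4588 / 0.727 = 6311 W
I = P_in / V = 6311 / 48 = 131 A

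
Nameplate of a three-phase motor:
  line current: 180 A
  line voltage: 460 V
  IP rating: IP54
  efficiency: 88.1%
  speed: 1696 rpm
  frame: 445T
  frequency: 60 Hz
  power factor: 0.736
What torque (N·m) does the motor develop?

P_in = √3·V·I·cosφ = 1.732 × 460 × 180 × 0.736 = 105549 W
P_out = η·P_in = 0.881 × 105549 = 92989 W
n = 1696 rpm
ω = 2π×1696/60 = 177.6 rad/s
τ = P_out/ω = 92989/177.6 = 524 N·m

524 N·m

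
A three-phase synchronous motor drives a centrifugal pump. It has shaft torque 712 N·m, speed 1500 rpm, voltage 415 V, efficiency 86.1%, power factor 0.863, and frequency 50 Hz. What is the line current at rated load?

209 A

ω = 2π×1500/60 = 157.1 rad/s; P_out = τω = 712 × 157.1 = 111855 W
P_in = P_out / η = 111855 / 0.861 = 129913 W
I_L = P_in / (√3·V_L·cosφ) = 129913 / (1.732 × 415 × 0.863) = 209 A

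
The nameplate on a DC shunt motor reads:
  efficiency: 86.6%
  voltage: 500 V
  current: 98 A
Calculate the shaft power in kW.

P_in = V·I = 500 × 98 = 49000 W
P_out = η·P_in = 0.866 × 49000 = 42434 W

42.4 kW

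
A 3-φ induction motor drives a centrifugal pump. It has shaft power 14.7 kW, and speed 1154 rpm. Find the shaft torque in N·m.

ω = 2π × 1154/60 = 120.8 rad/s
τ = P/ω = 14700/120.8 = 122 N·m

122 N·m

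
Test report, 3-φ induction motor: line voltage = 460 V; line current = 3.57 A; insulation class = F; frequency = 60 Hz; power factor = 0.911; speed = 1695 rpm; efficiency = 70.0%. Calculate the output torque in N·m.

P_in = √3·V·I·cosφ = 1.732 × 460 × 3.57 × 0.911 = 2591 W
P_out = η·P_in = 0.7 × 2591 = 1814 W
n = 1695 rpm
ω = 2π×1695/60 = 177.5 rad/s
τ = P_out/ω = 1814/177.5 = 10.2 N·m

10.2 N·m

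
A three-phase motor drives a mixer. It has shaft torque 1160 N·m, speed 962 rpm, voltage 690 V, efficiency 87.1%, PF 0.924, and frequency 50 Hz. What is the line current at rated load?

121 A

ω = 2π×962/60 = 100.7 rad/s; P_out = τω = 1160 × 100.7 = 116812 W
P_in = P_out / η = 116812 / 0.871 = 134113 W
I_L = P_in / (√3·V_L·cosφ) = 134113 / (1.732 × 690 × 0.924) = 121 A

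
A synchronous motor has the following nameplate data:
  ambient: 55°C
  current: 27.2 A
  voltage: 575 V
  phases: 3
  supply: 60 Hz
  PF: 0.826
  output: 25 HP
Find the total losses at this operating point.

3.73 kW

P_in = √3·V·I·cosφ = 1.732×575×27.2×0.826 = 22375 W
P_out = 25×746 = 18650 W
Losses = P_in − P_out = 22375 − 18650 = 3725 W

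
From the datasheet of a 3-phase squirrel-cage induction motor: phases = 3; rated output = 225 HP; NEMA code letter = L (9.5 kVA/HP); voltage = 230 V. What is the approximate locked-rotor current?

5370 A

S_LR = 9.5 × 225 = 2137.5 kVA
I_LR = S_LR/(√3·V_L) = 2137500/(1.732×230) = 5370 A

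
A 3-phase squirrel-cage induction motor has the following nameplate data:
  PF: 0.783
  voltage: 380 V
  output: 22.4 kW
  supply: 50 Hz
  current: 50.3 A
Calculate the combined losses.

3520 W

P_in = √3·V·I·cosφ = 1.732×380×50.3×0.783 = 25922 W
P_out = 22400 W
Losses = P_in − P_out = 25922 − 22400 = 3522 W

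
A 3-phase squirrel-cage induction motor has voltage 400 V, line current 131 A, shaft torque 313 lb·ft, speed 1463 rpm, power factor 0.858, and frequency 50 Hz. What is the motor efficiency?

83.5 %

τ = 313 lb·ft × 1.356 = 424.4 N·m
ω = 2π × 1463/60 = 153.2 rad/s; P_out = τω = 424.4 × 153.2 = 65018 W
P_in = √3·V_L·I_L·cosφ = 1.732 × 400 × 131 × 0.858 = 77869 W
η = P_out / P_in = 65018 / 77869 = 0.835 = 83.5%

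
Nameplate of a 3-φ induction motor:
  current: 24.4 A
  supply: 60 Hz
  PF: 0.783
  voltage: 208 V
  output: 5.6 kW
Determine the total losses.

1.28 kW

P_in = √3·V·I·cosφ = 1.732×208×24.4×0.783 = 6883 W
P_out = 5600 W
Losses = P_in − P_out = 6883 − 5600 = 1283 W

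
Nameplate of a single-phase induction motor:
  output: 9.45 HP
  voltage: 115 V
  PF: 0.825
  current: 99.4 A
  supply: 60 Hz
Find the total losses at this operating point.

P_in = V·I·cosφ = 115×99.4×0.825 = 9431 W
P_out = 9.45×746 = 7050 W
Losses = P_in − P_out = 9431 − 7050 = 2381 W

2.38 kW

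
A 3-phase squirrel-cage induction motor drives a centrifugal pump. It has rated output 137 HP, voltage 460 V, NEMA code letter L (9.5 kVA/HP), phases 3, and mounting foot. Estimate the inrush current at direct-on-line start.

1630 A

S_LR = 9.5 × 137 = 1301.5 kVA
I_LR = S_LR/(√3·V_L) = 1301500/(1.732×460) = 1630 A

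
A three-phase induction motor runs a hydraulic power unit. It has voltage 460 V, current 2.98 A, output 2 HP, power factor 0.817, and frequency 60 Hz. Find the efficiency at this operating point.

P_out = 2 × 746 = 1492 W
P_in = √3·V_L·I_L·cosφ = 1.732 × 460 × 2.98 × 0.817 = 1940 W
η = P_out / P_in = 1492 / 1940 = 0.769 = 76.9%

76.9 %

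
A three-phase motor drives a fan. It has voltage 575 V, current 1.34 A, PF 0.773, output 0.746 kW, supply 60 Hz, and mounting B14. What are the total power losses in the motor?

P_in = √3·V·I·cosφ = 1.732×575×1.34×0.773 = 1032 W
P_out = 746 W
Losses = P_in − P_out = 1032 − 746 = 286 W

286 W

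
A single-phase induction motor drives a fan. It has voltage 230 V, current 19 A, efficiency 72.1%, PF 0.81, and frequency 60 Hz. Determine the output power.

2.55 kW

P_in = V·I·cosφ = 230 × 19 × 0.81 = 3540 W
P_out = η·P_in = 0.721 × 3540 = 2552 W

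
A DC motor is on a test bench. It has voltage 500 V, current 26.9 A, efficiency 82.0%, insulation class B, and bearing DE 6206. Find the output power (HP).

14.8 HP

P_in = V·I = 500 × 26.9 = 13450 W
P_out = η·P_in = 0.82 × 13450 = 11029 W
= 11029/746 = 14.8 HP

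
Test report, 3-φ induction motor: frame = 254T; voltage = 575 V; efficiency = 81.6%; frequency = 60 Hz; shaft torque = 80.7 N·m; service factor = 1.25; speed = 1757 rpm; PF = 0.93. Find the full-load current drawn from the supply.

ω = 2π×1757/60 = 184 rad/s; P_out = τω = 80.7 × 184 = 14849 W
P_in = P_out / η = 14849 / 0.816 = 18197 W
I_L = P_in / (√3·V_L·cosφ) = 18197 / (1.732 × 575 × 0.93) = 19.6 A

19.6 A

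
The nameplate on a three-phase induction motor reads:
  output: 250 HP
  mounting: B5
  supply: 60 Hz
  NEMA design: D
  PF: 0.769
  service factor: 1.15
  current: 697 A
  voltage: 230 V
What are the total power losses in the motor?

P_in = √3·V·I·cosφ = 1.732×230×697×0.769 = 213518 W
P_out = 250×746 = 186500 W
Losses = P_in − P_out = 213518 − 186500 = 27018 W

27 kW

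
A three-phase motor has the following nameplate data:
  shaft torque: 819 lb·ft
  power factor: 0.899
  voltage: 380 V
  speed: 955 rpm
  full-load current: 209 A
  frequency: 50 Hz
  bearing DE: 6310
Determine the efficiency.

89.8 %

τ = 819 lb·ft × 1.356 = 1111 N·m
ω = 2π × 955/60 = 100 rad/s; P_out = τω = 1111 × 100 = 111100 W
P_in = √3·V_L·I_L·cosφ = 1.732 × 380 × 209 × 0.899 = 123662 W
η = P_out / P_in = 111100 / 123662 = 0.898 = 89.8%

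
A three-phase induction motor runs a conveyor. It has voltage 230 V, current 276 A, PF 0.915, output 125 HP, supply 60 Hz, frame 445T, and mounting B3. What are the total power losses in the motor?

7350 W

P_in = √3·V·I·cosφ = 1.732×230×276×0.915 = 100602 W
P_out = 125×746 = 93250 W
Losses = P_in − P_out = 100602 − 93250 = 7352 W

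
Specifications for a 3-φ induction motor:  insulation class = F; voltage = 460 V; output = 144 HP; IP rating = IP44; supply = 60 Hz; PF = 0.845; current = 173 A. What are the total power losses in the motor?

9.05 kW

P_in = √3·V·I·cosφ = 1.732×460×173×0.845 = 116469 W
P_out = 144×746 = 107424 W
Losses = P_in − P_out = 116469 − 107424 = 9045 W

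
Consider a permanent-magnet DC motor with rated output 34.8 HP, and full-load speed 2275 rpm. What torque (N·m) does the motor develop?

109 N·m

P_out = 34.8 × 746 = 25961 W
ω = 2π × 2275/60 = 238.2 rad/s
τ = P_out/ω = 25961/238.2 = 109 N·m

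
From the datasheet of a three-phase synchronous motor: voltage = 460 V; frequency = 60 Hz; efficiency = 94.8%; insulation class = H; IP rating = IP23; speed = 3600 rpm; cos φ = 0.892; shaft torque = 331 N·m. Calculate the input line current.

ω = 2π×3600/60 = 377 rad/s; P_out = τω = 331 × 377 = 124787 W
P_in = P_out / η = 124787 / 0.948 = 131632 W
I_L = P_in / (√3·V_L·cosφ) = 131632 / (1.732 × 460 × 0.892) = 185 A

185 A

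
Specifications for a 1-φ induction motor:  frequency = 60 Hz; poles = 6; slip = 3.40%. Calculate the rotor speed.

n_s = 120f/p = 120×60/6 = 1200 rpm
n = n_s(1 − s) = 1200 × (1 − 0.034) = 1159 rpm

1159 rpm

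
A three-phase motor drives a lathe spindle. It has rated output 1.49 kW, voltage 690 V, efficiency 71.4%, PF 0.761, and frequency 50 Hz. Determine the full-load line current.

2.29 A

P_out = 1.49 kW = 1490 W
P_in = P_out / η = 1490 / 0.714 = 2087 W
I_L = P_in / (√3·V_L·cosφ) = 2087 / (1.732 × 690 × 0.761) = 2.29 A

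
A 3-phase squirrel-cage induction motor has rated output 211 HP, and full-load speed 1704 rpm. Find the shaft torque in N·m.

P_out = 211 × 746 = 157406 W
ω = 2π × 1704/60 = 178.4 rad/s
τ = P_out/ω = 157406/178.4 = 882 N·m

882 N·m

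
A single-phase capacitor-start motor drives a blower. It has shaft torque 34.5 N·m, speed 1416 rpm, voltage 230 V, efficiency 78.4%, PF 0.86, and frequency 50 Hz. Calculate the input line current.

33 A

ω = 2π×1416/60 = 148.3 rad/s; P_out = τω = 34.5 × 148.3 = 5116 W
P_in = P_out / η = 5116 / 0.784 = 6526 W
I = P_in / (V·cosφ) = 6526 / (230 × 0.86) = 33 A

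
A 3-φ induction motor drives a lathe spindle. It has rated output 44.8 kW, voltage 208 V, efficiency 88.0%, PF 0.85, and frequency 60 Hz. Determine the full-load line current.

P_out = 44.8 kW = 44800 W
P_in = P_out / η = 44800 / 0.880 = 50909 W
I_L = P_in / (√3·V_L·cosφ) = 50909 / (1.732 × 208 × 0.85) = 166 A

166 A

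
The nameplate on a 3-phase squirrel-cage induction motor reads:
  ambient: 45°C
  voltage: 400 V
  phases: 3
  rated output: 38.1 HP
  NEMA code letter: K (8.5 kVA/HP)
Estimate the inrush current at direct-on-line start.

S_LR = 8.5 × 38.1 = 323.85 kVA
I_LR = S_LR/(√3·V_L) = 323850/(1.732×400) = 467 A

467 A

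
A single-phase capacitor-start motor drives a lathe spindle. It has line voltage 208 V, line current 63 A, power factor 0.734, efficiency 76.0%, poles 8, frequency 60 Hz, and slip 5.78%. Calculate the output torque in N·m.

P_in = V·I·cosφ = 208 × 63 × 0.734 = 9618 W
P_out = η·P_in = 0.76 × 9618 = 7310 W
n_s = 120×60/8 = 900 rpm; n = 900×(1−0.0578) = 848 rpm
ω = 2π×848/60 = 88.8 rad/s
τ = P_out/ω = 7310/88.8 = 82.3 N·m

82.3 N·m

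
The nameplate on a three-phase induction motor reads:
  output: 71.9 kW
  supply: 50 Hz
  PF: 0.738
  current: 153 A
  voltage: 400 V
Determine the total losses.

6.33 kW

P_in = √3·V·I·cosφ = 1.732×400×153×0.738 = 78227 W
P_out = 71900 W
Losses = P_in − P_out = 78227 − 71900 = 6327 W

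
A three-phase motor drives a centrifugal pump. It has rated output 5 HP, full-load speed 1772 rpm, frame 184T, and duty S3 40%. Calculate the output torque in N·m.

20.1 N·m

P_out = 5 × 746 = 3730 W
ω = 2π × 1772/60 = 185.6 rad/s
τ = P_out/ω = 3730/185.6 = 20.1 N·m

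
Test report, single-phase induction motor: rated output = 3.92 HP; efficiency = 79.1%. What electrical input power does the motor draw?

3.7 kW

P_out = 3.92 × 746 = 2924 W
P_in = P_out/η = 2924/0.791 = 3697 W = 3.7 kW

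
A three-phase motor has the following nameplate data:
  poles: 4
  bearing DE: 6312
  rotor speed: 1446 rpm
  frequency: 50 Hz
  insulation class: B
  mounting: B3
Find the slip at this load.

3.60 %

n_s = 120f/p = 120×50/4 = 1500 rpm
s = (n_s − n)/n_s = (1500 − 1446)/1500 = 0.0360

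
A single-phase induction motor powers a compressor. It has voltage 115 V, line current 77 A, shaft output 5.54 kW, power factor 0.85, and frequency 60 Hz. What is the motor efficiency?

P_out = 5.54 kW = 5540 W
P_in = V·I·cosφ = 115 × 77 × 0.85 = 7527 W
η = P_out / P_in = 5540 / 7527 = 0.736 = 73.6%

73.6 %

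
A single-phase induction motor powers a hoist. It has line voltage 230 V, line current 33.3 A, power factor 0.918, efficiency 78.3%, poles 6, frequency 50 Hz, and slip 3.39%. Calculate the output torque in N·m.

54.4 N·m

P_in = V·I·cosφ = 230 × 33.3 × 0.918 = 7031 W
P_out = η·P_in = 0.783 × 7031 = 5505 W
n_s = 120×50/6 = 1000 rpm; n = 1000×(1−0.0339) = 966 rpm
ω = 2π×966/60 = 101.2 rad/s
τ = P_out/ω = 5505/101.2 = 54.4 N·m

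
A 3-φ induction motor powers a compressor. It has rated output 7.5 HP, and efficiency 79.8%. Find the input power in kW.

7.01 kW

P_out = 7.5 × 746 = 5595 W
P_in = P_out/η = 5595/0.798 = 7011 W = 7.01 kW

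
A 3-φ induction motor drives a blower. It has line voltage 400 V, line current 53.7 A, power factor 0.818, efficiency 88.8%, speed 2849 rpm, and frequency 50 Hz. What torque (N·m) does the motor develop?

90.6 N·m

P_in = √3·V·I·cosφ = 1.732 × 400 × 53.7 × 0.818 = 30432 W
P_out = η·P_in = 0.888 × 30432 = 27024 W
n = 2849 rpm
ω = 2π×2849/60 = 298.3 rad/s
τ = P_out/ω = 27024/298.3 = 90.6 N·m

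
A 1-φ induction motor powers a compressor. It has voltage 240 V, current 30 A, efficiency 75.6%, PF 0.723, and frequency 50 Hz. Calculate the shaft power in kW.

P_in = V·I·cosφ = 240 × 30 × 0.723 = 5206 W
P_out = η·P_in = 0.756 × 5206 = 3936 W

3.94 kW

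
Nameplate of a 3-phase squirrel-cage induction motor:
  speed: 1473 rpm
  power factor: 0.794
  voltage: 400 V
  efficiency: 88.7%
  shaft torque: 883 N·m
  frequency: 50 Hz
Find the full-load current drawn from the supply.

279 A

ω = 2π×1473/60 = 154.3 rad/s; P_out = τω = 883 × 154.3 = 136247 W
P_in = P_out / η = 136247 / 0.887 = 153604 W
I_L = P_in / (√3·V_L·cosφ) = 153604 / (1.732 × 400 × 0.794) = 279 A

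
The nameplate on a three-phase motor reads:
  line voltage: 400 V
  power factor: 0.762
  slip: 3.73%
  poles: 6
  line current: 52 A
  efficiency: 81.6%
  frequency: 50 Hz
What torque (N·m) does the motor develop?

222 N·m

P_in = √3·V·I·cosφ = 1.732 × 400 × 52 × 0.762 = 27452 W
P_out = η·P_in = 0.816 × 27452 = 22401 W
n_s = 120×50/6 = 1000 rpm; n = 1000×(1−0.0373) = 963 rpm
ω = 2π×963/60 = 100.8 rad/s
τ = P_out/ω = 22401/100.8 = 222 N·m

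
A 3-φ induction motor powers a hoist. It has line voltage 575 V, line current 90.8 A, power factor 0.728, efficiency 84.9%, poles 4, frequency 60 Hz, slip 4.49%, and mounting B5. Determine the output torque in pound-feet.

229 lb·ft

P_in = √3·V·I·cosφ = 1.732 × 575 × 90.8 × 0.728 = 65831 W
P_out = η·P_in = 0.849 × 65831 = 55891 W
n_s = 120×60/4 = 1800 rpm; n = 1800×(1−0.0449) = 1719 rpm
ω = 2π×1719/60 = 180 rad/s
τ = P_out/ω = 55891/180 = 310.5 N·m
In lb·ft: 310.5/1.356 = 229 lb·ft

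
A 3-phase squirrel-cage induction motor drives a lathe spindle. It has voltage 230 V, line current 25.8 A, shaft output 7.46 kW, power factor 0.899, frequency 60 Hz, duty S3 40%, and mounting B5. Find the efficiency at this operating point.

80.7 %

P_out = 7.46 kW = 7460 W
P_in = √3·V_L·I_L·cosφ = 1.732 × 230 × 25.8 × 0.899 = 9240 W
η = P_out / P_in = 7460 / 9240 = 0.807 = 80.7%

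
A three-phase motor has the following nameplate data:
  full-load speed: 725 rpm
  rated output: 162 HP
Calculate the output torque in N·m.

P_out = 162 × 746 = 120852 W
ω = 2π × 725/60 = 75.92 rad/s
τ = P_out/ω = 120852/75.92 = 1590 N·m

1590 N·m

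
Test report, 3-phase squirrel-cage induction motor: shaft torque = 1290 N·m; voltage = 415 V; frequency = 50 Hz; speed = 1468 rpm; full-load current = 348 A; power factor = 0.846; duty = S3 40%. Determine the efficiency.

ω = 2π × 1468/60 = 153.7 rad/s; P_out = τω = 1290 × 153.7 = 198273 W
P_in = √3·V_L·I_L·cosφ = 1.732 × 415 × 348 × 0.846 = 211615 W
η = P_out / P_in = 198273 / 211615 = 0.937 = 93.7%

93.7 %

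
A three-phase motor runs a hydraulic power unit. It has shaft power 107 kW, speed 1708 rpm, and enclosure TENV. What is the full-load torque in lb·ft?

ω = 2π × 1708/60 = 178.9 rad/s
τ = P/ω = 107000/178.9 = 598.1 N·m
In lb·ft: 598.1/1.356 = 441 lb·ft

441 lb·ft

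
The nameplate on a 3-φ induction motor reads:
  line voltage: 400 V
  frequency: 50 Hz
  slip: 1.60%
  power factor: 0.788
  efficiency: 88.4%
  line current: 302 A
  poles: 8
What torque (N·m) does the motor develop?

1890 N·m

P_in = √3·V·I·cosφ = 1.732 × 400 × 302 × 0.788 = 164870 W
P_out = η·P_in = 0.884 × 164870 = 145745 W
n_s = 120×50/8 = 750 rpm; n = 750×(1−0.016) = 738 rpm
ω = 2π×738/60 = 77.28 rad/s
τ = P_out/ω = 145745/77.28 = 1890 N·m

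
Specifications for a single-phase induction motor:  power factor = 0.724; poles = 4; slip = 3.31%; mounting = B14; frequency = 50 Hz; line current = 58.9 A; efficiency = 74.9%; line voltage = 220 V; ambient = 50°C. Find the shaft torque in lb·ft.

P_in = V·I·cosφ = 220 × 58.9 × 0.724 = 9382 W
P_out = η·P_in = 0.749 × 9382 = 7027 W
n_s = 120×50/4 = 1500 rpm; n = 1500×(1−0.0331) = 1450 rpm
ω = 2π×1450/60 = 151.8 rad/s
τ = P_out/ω = 7027/151.8 = 46.29 N·m
In lb·ft: 46.29/1.356 = 34.1 lb·ft

34.1 lb·ft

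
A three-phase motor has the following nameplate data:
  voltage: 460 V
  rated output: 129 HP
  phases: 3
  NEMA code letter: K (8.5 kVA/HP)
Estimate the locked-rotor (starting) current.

S_LR = 8.5 × 129 = 1096.5 kVA
I_LR = S_LR/(√3·V_L) = 1096500/(1.732×460) = 1380 A

1380 A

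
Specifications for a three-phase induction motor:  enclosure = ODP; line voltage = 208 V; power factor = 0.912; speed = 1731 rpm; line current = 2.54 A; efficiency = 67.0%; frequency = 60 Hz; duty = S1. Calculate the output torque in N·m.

P_in = √3·V·I·cosφ = 1.732 × 208 × 2.54 × 0.912 = 835 W
P_out = η·P_in = 0.67 × 835 = 559 W
n = 1731 rpm
ω = 2π×1731/60 = 181.3 rad/s
τ = P_out/ω = 559/181.3 = 3.08 N·m

3.08 N·m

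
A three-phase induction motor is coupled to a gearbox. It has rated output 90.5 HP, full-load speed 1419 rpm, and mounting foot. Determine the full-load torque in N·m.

P_out = 90.5 × 746 = 67513 W
ω = 2π × 1419/60 = 148.6 rad/s
τ = P_out/ω = 67513/148.6 = 454 N·m

454 N·m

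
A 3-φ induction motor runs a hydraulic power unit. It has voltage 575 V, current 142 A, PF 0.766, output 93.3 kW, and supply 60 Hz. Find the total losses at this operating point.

P_in = √3·V·I·cosφ = 1.732×575×142×0.766 = 108326 W
P_out = 93300 W
Losses = P_in − P_out = 108326 − 93300 = 15026 W

15000 W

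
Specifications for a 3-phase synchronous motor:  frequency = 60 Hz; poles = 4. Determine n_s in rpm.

1800 rpm

n_s = 120f/p = 120×60/4 = 1800 rpm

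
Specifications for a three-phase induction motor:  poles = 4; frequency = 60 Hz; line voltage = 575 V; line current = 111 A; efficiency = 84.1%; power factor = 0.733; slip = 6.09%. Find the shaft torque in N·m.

385 N·m

P_in = √3·V·I·cosφ = 1.732 × 575 × 111 × 0.733 = 81029 W
P_out = η·P_in = 0.841 × 81029 = 68145 W
n_s = 120×60/4 = 1800 rpm; n = 1800×(1−0.0609) = 1690 rpm
ω = 2π×1690/60 = 177 rad/s
τ = P_out/ω = 68145/177 = 385 N·m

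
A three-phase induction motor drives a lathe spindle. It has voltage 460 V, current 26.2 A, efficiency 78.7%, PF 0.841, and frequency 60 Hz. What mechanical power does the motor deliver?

P_in = √3·V·I·cosφ = 1.732 × 460 × 26.2 × 0.841 = 17555 W
P_out = η·P_in = 0.787 × 17555 = 13816 W

13.8 kW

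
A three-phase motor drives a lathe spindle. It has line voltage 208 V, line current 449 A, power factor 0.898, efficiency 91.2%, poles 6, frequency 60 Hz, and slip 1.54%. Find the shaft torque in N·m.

1070 N·m

P_in = √3·V·I·cosφ = 1.732 × 208 × 449 × 0.898 = 145256 W
P_out = η·P_in = 0.912 × 145256 = 132473 W
n_s = 120×60/6 = 1200 rpm; n = 1200×(1−0.0154) = 1182 rpm
ω = 2π×1182/60 = 123.8 rad/s
τ = P_out/ω = 132473/123.8 = 1070 N·m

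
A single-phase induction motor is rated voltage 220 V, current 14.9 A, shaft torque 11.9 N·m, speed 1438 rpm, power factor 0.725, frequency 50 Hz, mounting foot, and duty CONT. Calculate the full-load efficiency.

75.4 %

ω = 2π × 1438/60 = 150.6 rad/s; P_out = τω = 11.9 × 150.6 = 1792 W
P_in = V·I·cosφ = 220 × 14.9 × 0.725 = 2377 W
η = P_out / P_in = 1792 / 2377 = 0.754 = 75.4%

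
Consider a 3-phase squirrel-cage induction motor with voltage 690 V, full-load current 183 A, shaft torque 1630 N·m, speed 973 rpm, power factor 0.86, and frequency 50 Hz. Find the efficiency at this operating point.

88.3 %

ω = 2π × 973/60 = 101.9 rad/s; P_out = τω = 1630 × 101.9 = 166097 W
P_in = √3·V_L·I_L·cosφ = 1.732 × 690 × 183 × 0.86 = 188082 W
η = P_out / P_in = 166097 / 188082 = 0.883 = 88.3%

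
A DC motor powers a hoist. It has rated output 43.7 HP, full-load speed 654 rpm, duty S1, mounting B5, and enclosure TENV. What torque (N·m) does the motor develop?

P_out = 43.7 × 746 = 32600 W
ω = 2π × 654/60 = 68.49 rad/s
τ = P_out/ω = 32600/68.49 = 476 N·m

476 N·m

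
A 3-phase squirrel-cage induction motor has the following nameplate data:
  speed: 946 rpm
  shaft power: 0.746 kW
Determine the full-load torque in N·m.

ω = 2π × 946/60 = 99.06 rad/s
τ = P/ω = 746/99.06 = 7.53 N·m

7.53 N·m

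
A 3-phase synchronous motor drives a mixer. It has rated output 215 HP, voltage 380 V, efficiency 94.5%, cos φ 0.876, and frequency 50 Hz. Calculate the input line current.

294 A

P_out = 215 × 746 = 160390 W
P_in = P_out / η = 160390 / 0.945 = 169725 W
I_L = P_in / (√3·V_L·cosφ) = 169725 / (1.732 × 380 × 0.876) = 294 A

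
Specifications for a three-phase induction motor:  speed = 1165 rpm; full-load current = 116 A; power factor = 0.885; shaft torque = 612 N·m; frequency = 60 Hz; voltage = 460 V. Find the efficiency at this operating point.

91.3 %

ω = 2π × 1165/60 = 122 rad/s; P_out = τω = 612 × 122 = 74664 W
P_in = √3·V_L·I_L·cosφ = 1.732 × 460 × 116 × 0.885 = 81791 W
η = P_out / P_in = 74664 / 81791 = 0.913 = 91.3%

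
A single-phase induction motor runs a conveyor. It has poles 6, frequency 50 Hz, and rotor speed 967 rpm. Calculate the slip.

3.3 %

n_s = 120f/p = 120×50/6 = 1000 rpm
s = (n_s − n)/n_s = (1000 − 967)/1000 = 0.0330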